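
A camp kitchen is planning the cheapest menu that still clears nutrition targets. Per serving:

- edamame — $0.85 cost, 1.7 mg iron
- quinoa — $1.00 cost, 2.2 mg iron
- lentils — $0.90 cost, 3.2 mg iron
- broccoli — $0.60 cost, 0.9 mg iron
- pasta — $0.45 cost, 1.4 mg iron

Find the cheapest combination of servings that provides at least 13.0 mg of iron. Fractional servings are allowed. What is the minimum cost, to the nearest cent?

Cost per mg of iron: lentils $0.2812, pasta $0.3214, quinoa $0.4545, edamame $0.5000, broccoli $0.6667.
With no serving limits, use only lentils: 13.0 mg / 3.2 mg = 4.062 servings × $0.90 = $3.66.

$3.66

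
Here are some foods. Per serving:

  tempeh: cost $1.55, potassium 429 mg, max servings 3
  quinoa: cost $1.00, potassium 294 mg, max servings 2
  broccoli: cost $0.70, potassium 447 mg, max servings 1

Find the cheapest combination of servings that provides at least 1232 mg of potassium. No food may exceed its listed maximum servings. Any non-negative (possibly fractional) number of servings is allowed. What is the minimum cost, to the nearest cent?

Cost per mg of potassium: broccoli $0.0016, quinoa $0.0034, tempeh $0.0036.
Take 1 serving of broccoli: +447.0 mg potassium for $0.70 (total $0.70, still need 785.0 mg).
Take 2 servings of quinoa: +588.0 mg potassium for $2.00 (total $2.70, still need 197.0 mg).
Take 0.4592 servings of tempeh: +197.0 mg potassium for $0.71 (total $3.41, still need 0.0 mg).
Greedy by cheapest-per-mg is optimal for a single linear constraint, so the minimum cost is $3.41.

$3.41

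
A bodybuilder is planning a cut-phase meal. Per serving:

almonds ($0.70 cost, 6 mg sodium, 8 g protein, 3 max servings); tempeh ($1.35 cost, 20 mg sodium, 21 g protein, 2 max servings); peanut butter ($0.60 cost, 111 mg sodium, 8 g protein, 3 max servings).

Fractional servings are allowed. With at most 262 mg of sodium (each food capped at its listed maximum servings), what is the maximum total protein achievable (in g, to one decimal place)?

Protein per mg sodium: almonds 1.333, tempeh 1.05, peanut butter 0.07207.
Take 3 servings of almonds: uses 18 mg sodium, +24.0 g protein (running total 24.0 g).
Take 2 servings of tempeh: uses 40 mg sodium, +42.0 g protein (running total 66.0 g).
Take 1.838 servings of peanut butter: uses 204 mg sodium, +14.7 g protein (running total 80.7 g).
Filling greedily by protein-per-mg sodium is optimal for one linear limit, giving 80.7 g.

80.7 g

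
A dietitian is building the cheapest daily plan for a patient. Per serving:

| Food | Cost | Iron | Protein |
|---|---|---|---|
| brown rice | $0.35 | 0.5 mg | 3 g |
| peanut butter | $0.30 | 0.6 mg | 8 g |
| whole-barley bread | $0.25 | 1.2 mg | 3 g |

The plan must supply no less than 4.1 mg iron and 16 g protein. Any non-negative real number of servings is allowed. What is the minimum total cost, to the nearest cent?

An LP optimum is at a vertex; with two nutrient constraints at most two foods are used. Check each candidate.
brown rice only: max(4.1/0.5, 16/3) = 8.2 servings → $2.87.
peanut butter only: max(4.1/0.6, 16/8) = 6.833 servings → $2.05.
whole-barley bread only: max(4.1/1.2, 16/3) = 5.333 servings → $1.33.
brown rice + peanut butter with both targets exact would need a negative amount; discard.
brown rice + whole-barley bread with both tight: 3.286 servings and 2.048 servings → $1.66.
peanut butter + whole-barley bread with both tight: 0.8846 servings and 2.974 servings → $1.01.
The minimum over all feasible corners is $1.01.

$1.01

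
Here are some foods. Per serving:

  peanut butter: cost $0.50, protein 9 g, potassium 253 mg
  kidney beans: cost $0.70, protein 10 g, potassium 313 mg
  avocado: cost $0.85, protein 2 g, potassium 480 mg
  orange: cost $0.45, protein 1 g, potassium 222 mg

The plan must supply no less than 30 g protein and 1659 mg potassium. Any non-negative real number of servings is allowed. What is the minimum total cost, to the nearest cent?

A basic optimal solution has at most two foods positive. Try each food alone and each pair with both targets met exactly.
peanut butter only: max(30/9, 1659/253) = 6.557 servings → $3.28.
kidney beans only: max(30/10, 1659/313) = 5.3 servings → $3.71.
avocado only: max(30/2, 1659/480) = 15 servings → $12.75.
orange only: max(30/1, 1659/222) = 30 servings → $13.50.
peanut butter + kidney beans: the both-tight solution has a negative serving — not a feasible corner.
peanut butter + avocado with both tight: 2.906 servings and 1.925 servings → $3.09.
peanut butter + orange with both tight: 2.866 servings and 4.207 servings → $3.33.
kidney beans + avocado with both tight: 2.655 servings and 1.725 servings → $3.32.
kidney beans + orange with both tight: 2.622 servings and 3.776 servings → $3.53.
avocado + orange: intersection lies outside the first quadrant.
Cheapest feasible corner: $3.09.

$3.09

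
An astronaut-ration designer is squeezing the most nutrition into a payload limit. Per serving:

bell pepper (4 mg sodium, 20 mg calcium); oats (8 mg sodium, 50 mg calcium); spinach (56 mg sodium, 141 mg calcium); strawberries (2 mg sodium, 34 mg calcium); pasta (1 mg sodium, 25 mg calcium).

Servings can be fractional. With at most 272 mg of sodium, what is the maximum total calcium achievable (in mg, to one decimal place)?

Calcium per mg sodium: pasta 25, strawberries 17, oats 6.25, bell pepper 5, spinach 2.518.
With no serving limits, spend the whole sodium allowance on pasta: 272 mg / 1 mg × 25 mg = 6800.0 mg.

6800.0 mg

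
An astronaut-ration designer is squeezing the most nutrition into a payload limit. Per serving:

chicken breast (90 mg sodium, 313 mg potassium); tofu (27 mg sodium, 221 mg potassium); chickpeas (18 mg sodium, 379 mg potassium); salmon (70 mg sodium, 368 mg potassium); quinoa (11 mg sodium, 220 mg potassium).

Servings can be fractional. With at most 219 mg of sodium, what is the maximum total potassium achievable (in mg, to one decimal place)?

Potassium per mg sodium: chickpeas 21.06, quinoa 20, tofu 8.185, salmon 5.257, chicken breast 3.478.
With no serving limits, spend the whole sodium allowance on chickpeas: 219 mg / 18 mg × 379 mg = 4611.2 mg.

4611.2 mg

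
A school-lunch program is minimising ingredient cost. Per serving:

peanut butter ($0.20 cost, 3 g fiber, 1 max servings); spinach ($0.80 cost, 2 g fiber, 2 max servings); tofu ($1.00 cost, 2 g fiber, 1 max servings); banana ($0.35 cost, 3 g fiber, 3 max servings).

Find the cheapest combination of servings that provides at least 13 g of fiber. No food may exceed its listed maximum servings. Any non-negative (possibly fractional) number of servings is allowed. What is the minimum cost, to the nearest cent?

Cost per g of fiber: peanut butter $0.0667, banana $0.1167, spinach $0.4000, tofu $0.5000.
Take 1 serving of peanut butter: +3.0 g fiber for $0.20 (total $0.20, still need 10.0 g).
Take 3 servings of banana: +9.0 g fiber for $1.05 (total $1.25, still need 1.0 g).
Take 0.5 servings of spinach: +1.0 g fiber for $0.40 (total $1.65, still need 0.0 g).
Greedy by cheapest-per-g is optimal for a single linear constraint, so the minimum cost is $1.65.

$1.65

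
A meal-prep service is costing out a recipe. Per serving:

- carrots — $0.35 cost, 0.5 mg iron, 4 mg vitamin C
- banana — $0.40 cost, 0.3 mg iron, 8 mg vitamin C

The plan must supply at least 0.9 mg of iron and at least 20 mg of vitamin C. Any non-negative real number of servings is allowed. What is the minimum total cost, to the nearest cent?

$1.06

Compare the cost at each extreme point of the feasible region.
carrots only: max(0.9/0.5, 20/4) = 5 servings → $1.75.
banana only: max(0.9/0.3, 20/8) = 3 servings → $1.20.
carrots + banana with both tight: 0.4286 servings and 2.286 servings → $1.06.
Cheapest feasible corner: $1.06.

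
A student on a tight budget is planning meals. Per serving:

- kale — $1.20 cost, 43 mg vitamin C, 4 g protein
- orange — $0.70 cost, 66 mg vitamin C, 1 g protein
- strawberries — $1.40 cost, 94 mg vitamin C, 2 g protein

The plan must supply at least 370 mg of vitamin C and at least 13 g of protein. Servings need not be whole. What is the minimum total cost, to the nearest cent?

$5.57

An LP optimum is at a vertex; with two nutrient constraints at most two foods are used. Check each candidate.
kale only: max(370/43, 13/4) = 8.605 servings → $10.33.
orange only: max(370/66, 13/1) = 13 servings → $9.10.
strawberries only: max(370/94, 13/2) = 6.5 servings → $9.10.
kale + orange with both tight: 2.208 servings and 4.167 servings → $5.57.
kale + strawberries with both tight: 1.662 servings and 3.176 servings → $6.44.
orange + strawberries: intersection lies outside the first quadrant.
So the least-cost plan costs $5.57.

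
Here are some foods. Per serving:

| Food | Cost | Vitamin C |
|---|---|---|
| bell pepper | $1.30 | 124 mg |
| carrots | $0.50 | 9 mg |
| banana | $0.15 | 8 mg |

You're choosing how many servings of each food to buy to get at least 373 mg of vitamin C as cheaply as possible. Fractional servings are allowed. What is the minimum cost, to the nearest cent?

Cost per mg of vitamin C: bell pepper $0.0105, banana $0.0187, carrots $0.0556.
With no serving limits, use only bell pepper: 373 mg / 124 mg = 3.008 servings × $1.30 = $3.91.

$3.91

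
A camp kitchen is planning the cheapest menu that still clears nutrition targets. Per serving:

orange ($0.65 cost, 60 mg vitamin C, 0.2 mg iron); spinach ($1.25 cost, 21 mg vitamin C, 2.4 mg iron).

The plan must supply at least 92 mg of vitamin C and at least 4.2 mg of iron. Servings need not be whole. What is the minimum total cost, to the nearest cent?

$2.71

At the optimum either one food covers both requirements or two foods hit both targets exactly; no other combination can be cheaper.
orange only: max(92/60, 4.2/0.2) = 21 servings → $13.65.
spinach only: max(92/21, 4.2/2.4) = 4.381 servings → $5.48.
orange + spinach with both tight: 0.9485 servings and 1.671 servings → $2.71.
So the least-cost plan costs $2.71.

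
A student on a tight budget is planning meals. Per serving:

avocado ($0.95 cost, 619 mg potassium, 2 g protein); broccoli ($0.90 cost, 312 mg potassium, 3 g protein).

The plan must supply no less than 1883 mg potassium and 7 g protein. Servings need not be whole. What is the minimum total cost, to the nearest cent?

A basic optimal solution has at most two foods positive. Try each food alone and each pair with both targets met exactly.
avocado only: max(1883/619, 7/2) = 3.5 servings → $3.33.
broccoli only: max(1883/312, 7/3) = 6.035 servings → $5.43.
avocado + broccoli with both tight: 2.81 servings and 0.4599 servings → $3.08.
So the least-cost plan costs $3.08.

$3.08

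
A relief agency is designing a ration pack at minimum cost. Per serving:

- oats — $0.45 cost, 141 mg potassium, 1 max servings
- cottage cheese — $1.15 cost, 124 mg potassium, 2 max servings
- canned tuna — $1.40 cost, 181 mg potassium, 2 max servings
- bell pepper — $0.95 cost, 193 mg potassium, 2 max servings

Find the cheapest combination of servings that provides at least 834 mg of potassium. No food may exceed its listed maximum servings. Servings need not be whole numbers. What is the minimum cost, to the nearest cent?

$4.72

Cost per mg of potassium: oats $0.0032, bell pepper $0.0049, canned tuna $0.0077, cottage cheese $0.0093.
Take 1 serving of oats: +141.0 mg potassium for $0.45 (total $0.45, still need 693.0 mg).
Take 2 servings of bell pepper: +386.0 mg potassium for $1.90 (total $2.35, still need 307.0 mg).
Take 1.696 servings of canned tuna: +307.0 mg potassium for $2.37 (total $4.72, still need 0.0 mg).
Filling from the cheapest source first is optimal under one linear minimum: $4.72.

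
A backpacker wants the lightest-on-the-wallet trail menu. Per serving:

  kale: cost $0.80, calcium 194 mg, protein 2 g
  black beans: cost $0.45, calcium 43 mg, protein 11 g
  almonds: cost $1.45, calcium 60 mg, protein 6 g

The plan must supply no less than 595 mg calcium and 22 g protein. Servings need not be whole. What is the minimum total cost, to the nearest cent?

$2.86

kale only: max(595/194, 22/2) = 11 servings → $8.80.
black beans only: max(595/43, 22/11) = 13.84 servings → $6.23.
almonds only: max(595/60, 22/6) = 9.917 servings → $14.38.
kale + black beans with both tight: 2.734 servings and 1.503 servings → $2.86.
kale + almonds with both tight: 2.155 servings and 2.948 servings → $6.00.
black beans + almonds: the both-tight solution has a negative serving — not a feasible corner.
Cheapest feasible corner: $2.86.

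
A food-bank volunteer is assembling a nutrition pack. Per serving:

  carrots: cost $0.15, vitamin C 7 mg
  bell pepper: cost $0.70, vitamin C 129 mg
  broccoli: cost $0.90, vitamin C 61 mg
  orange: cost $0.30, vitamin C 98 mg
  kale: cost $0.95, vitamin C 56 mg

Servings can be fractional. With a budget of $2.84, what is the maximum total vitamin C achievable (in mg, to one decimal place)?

927.7 mg

Vitamin C per dollar: orange 326.7, bell pepper 184.3, broccoli 67.78, kale 58.95, carrots 46.67.
With no serving limits, spend the whole cost allowance on orange: $2.84 / $0.30 × 98 mg = 927.7 mg.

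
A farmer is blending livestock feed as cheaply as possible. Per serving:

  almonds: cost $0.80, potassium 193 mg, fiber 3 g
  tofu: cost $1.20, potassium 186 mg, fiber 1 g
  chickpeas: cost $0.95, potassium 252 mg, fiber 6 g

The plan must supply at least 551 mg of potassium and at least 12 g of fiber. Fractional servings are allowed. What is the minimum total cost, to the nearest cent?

An LP optimum is at a vertex; with two nutrient constraints at most two foods are used. Check each candidate.
almonds only: max(551/193, 12/3) = 4 servings → $3.20.
tofu only: max(551/186, 12/1) = 12 servings → $14.40.
chickpeas only: max(551/252, 12/6) = 2.187 servings → $2.08.
almonds + tofu: the both-tight solution has a negative serving — not a feasible corner.
almonds + chickpeas with both tight: 0.7015 servings and 1.649 servings → $2.13.
tofu + chickpeas with both tight: 0.3264 servings and 1.946 servings → $2.24.
The minimum over all feasible corners is $2.08.

$2.08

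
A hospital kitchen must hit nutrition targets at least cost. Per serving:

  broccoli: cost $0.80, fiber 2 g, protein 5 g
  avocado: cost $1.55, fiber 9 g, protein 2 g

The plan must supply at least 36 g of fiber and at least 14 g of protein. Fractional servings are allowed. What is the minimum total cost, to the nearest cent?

$6.80

For a min-cost LP with two ≥-constraints, a basic feasible solution has at most two positive variables.
broccoli only: max(36/2, 14/5) = 18 servings → $14.40.
avocado only: max(36/9, 14/2) = 7 servings → $10.85.
broccoli + avocado with both tight: 1.317 servings and 3.707 servings → $6.80.
So the least-cost plan costs $6.80.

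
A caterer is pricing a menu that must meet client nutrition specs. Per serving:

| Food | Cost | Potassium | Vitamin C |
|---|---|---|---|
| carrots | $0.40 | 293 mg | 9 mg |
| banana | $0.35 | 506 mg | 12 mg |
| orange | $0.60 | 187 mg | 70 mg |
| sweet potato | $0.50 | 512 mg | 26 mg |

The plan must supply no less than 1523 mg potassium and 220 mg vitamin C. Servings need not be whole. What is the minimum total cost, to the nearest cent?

$2.37

Two binding constraints pin down two serving amounts, so the optimal mix uses at most two foods. The candidates are each food alone (scaled to the tighter of potassium/vitamin C) and each pair with both constraints tight.
carrots only: max(1523/293, 220/9) = 24.44 servings → $9.78.
banana only: max(1523/506, 220/12) = 18.33 servings → $6.42.
orange only: max(1523/187, 220/70) = 8.144 servings → $4.89.
sweet potato only: max(1523/512, 220/26) = 8.462 servings → $4.23.
carrots + banana: intersection lies outside the first quadrant.
carrots + orange with both tight: 3.477 servings and 2.696 servings → $3.01.
carrots + sweet potato: the both-tight solution has a negative serving — not a feasible corner.
banana + orange with both tight: 1.973 servings and 2.805 servings → $2.37.
banana + sweet potato with both targets exact would need a negative amount; discard.
orange + sweet potato with both tight: 2.358 servings and 2.113 servings → $2.47.
Cheapest feasible corner: $2.37.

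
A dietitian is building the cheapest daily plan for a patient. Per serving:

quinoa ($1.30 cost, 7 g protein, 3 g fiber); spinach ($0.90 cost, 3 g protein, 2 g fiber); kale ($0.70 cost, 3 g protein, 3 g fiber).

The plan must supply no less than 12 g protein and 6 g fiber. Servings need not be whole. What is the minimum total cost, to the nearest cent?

This is a tiny linear program; its minimum lies at a vertex of the feasible set. List the vertices and price them.
quinoa only: max(12/7, 6/3) = 2 servings → $2.60.
spinach only: max(12/3, 6/2) = 4 servings → $3.60.
kale only: max(12/3, 6/3) = 4 servings → $2.80.
quinoa + spinach with both tight: 1.2 servings and 1.2 servings → $2.64.
quinoa + kale with both tight: 1.5 servings and 0.5 servings → $2.30.
spinach + kale with both targets exact would need a negative amount; discard.
So the least-cost plan costs $2.30.

$2.30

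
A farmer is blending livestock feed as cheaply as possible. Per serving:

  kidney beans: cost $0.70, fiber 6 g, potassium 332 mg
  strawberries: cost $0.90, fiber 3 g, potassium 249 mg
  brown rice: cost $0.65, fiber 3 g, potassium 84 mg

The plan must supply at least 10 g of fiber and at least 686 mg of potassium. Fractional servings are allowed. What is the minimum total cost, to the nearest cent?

$1.45

A basic optimal solution has at most two foods positive. Try each food alone and each pair with both targets met exactly.
kidney beans only: max(10/6, 686/332) = 2.066 servings → $1.45.
strawberries only: max(10/3, 686/249) = 3.333 servings → $3.00.
brown rice only: max(10/3, 686/84) = 8.167 servings → $5.31.
kidney beans + strawberries with both tight: 0.8675 servings and 1.598 servings → $2.05.
kidney beans + brown rice: intersection lies outside the first quadrant.
strawberries + brown rice with both tight: 2.461 servings and 0.8727 servings → $2.78.
Cheapest feasible corner: $1.45.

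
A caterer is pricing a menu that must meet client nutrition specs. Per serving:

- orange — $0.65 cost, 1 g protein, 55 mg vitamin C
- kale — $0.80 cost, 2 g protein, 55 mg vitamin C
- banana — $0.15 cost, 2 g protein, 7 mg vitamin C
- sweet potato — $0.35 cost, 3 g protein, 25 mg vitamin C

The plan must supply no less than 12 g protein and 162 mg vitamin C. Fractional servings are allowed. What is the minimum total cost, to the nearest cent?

$2.11

With two linear requirements the optimum uses one or two foods; enumerate the corners.
orange only: max(12/1, 162/55) = 12 servings → $7.80.
kale only: max(12/2, 162/55) = 6 servings → $4.80.
banana only: max(12/2, 162/7) = 23.14 servings → $3.47.
sweet potato only: max(12/3, 162/25) = 6.48 servings → $2.27.
orange + kale: the both-tight solution has a negative serving — not a feasible corner.
orange + banana with both tight: 2.33 servings and 4.835 servings → $2.24.
orange + sweet potato with both tight: 1.329 servings and 3.557 servings → $2.11.
kale + banana with both tight: 2.5 servings and 3.5 servings → $2.52.
kale + sweet potato with both tight: 1.617 servings and 2.922 servings → $2.32.
banana + sweet potato: intersection lies outside the first quadrant.
So the least-cost plan costs $2.11.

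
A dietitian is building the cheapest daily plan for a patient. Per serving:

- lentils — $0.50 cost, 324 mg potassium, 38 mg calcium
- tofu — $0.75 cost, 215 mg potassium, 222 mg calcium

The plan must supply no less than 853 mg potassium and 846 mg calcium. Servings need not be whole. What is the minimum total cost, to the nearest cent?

$2.90

An LP optimum is at a vertex; with two nutrient constraints at most two foods are used. Check each candidate.
lentils only: max(853/324, 846/38) = 22.26 servings → $11.13.
tofu only: max(853/215, 846/222) = 3.967 servings → $2.98.
lentils + tofu with both tight: 0.1173 servings and 3.791 servings → $2.90.
So the least-cost plan costs $2.90.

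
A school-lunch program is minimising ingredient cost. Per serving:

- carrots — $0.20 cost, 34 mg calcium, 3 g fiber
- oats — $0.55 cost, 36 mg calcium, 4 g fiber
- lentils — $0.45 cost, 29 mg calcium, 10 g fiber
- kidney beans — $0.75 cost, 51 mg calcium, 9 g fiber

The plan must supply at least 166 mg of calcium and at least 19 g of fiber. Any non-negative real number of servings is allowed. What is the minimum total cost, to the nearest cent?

$1.14

A basic optimal solution has at most two foods positive. Try each food alone and each pair with both targets met exactly.
carrots only: max(166/34, 19/3) = 6.333 servings → $1.27.
oats only: max(166/36, 19/4) = 4.75 servings → $2.61.
lentils only: max(166/29, 19/10) = 5.724 servings → $2.58.
kidney beans only: max(166/51, 19/9) = 3.255 servings → $2.44.
carrots + oats: the both-tight solution has a negative serving — not a feasible corner.
carrots + lentils with both tight: 4.383 servings and 0.585 servings → $1.14.
carrots + kidney beans with both tight: 3.431 servings and 0.9673 servings → $1.41.
oats + lentils with both tight: 4.545 servings and 0.08197 servings → $2.54.
oats + kidney beans with both tight: 4.375 servings and 0.1667 servings → $2.53.
lentils + kidney beans: intersection lies outside the first quadrant.
The minimum over all feasible corners is $1.14.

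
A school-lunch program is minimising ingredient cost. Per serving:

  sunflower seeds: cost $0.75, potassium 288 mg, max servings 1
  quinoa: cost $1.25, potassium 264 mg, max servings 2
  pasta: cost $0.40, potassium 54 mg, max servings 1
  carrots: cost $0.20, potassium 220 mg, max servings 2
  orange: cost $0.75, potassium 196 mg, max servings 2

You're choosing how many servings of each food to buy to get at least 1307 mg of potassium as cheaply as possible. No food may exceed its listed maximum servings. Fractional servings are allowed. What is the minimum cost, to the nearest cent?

Cost per mg of potassium: carrots $0.0009, sunflower seeds $0.0026, orange $0.0038, quinoa $0.0047, pasta $0.0074.
Take 2 servings of carrots: +440.0 mg potassium for $0.40 (total $0.40, still need 867.0 mg).
Take 1 serving of sunflower seeds: +288.0 mg potassium for $0.75 (total $1.15, still need 579.0 mg).
Take 2 servings of orange: +392.0 mg potassium for $1.50 (total $2.65, still need 187.0 mg).
Take 0.7083 servings of quinoa: +187.0 mg potassium for $0.89 (total $3.54, still need 0.0 mg).
Greedy by cheapest-per-mg is optimal for a single linear constraint, so the minimum cost is $3.54.

$3.54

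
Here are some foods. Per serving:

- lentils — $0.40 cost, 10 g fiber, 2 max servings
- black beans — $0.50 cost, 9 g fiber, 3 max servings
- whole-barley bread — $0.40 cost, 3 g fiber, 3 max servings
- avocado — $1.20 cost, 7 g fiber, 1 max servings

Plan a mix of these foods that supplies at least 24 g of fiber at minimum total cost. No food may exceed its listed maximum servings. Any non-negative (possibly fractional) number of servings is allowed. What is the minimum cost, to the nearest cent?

$1.02

Cost per g of fiber: lentils $0.0400, black beans $0.0556, whole-barley bread $0.1333, avocado $0.1714.
Take 2 servings of lentils: +20.0 g fiber for $0.80 (total $0.80, still need 4.0 g).
Take 0.4444 servings of black beans: +4.0 g fiber for $0.22 (total $1.02, still need 0.0 g).
Filling from the cheapest source first is optimal under one linear minimum: $1.02.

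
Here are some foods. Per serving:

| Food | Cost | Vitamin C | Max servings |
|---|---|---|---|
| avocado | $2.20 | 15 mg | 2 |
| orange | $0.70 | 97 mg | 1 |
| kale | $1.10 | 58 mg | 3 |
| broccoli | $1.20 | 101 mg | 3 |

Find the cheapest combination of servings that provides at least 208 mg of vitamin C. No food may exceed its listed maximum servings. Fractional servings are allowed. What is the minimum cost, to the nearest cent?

$2.02

Cost per mg of vitamin C: orange $0.0072, broccoli $0.0119, kale $0.0190, avocado $0.1467.
Take 1 serving of orange: +97.0 mg vitamin C for $0.70 (total $0.70, still need 111.0 mg).
Take 1.099 servings of broccoli: +111.0 mg vitamin C for $1.32 (total $2.02, still need 0.0 mg).
Greedy by cheapest-per-mg is optimal for a single linear constraint, so the minimum cost is $2.02.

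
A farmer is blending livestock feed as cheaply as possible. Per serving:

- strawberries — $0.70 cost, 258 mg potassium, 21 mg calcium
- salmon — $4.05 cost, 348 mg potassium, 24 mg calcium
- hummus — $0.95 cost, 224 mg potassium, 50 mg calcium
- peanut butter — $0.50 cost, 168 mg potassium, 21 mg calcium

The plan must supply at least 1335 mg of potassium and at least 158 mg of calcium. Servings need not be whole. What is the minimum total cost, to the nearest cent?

With two linear requirements the optimum uses one or two foods; enumerate the corners.
strawberries only: max(1335/258, 158/21) = 7.524 servings → $5.27.
salmon only: max(1335/348, 158/24) = 6.583 servings → $26.66.
hummus only: max(1335/224, 158/50) = 5.96 servings → $5.66.
peanut butter only: max(1335/168, 158/21) = 7.946 servings → $3.97.
strawberries + salmon with both targets exact would need a negative amount; discard.
strawberries + hummus with both tight: 3.826 servings and 1.553 servings → $4.15.
strawberries + peanut butter with both tight: 0.7889 servings and 6.735 servings → $3.92.
salmon + hummus with both tight: 2.608 servings and 1.908 servings → $12.37.
salmon + peanut butter with both tight: 0.4551 servings and 7.004 servings → $5.35.
hummus + peanut butter with both targets exact would need a negative amount; discard.
Cheapest feasible corner: $3.92.

$3.92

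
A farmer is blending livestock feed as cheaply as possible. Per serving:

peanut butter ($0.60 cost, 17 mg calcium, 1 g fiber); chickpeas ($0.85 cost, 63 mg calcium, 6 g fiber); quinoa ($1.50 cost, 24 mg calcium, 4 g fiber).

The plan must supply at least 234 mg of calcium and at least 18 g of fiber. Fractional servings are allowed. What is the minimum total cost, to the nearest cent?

The cheapest plan sits at a corner of the feasible region — with two constraints it uses at most two foods.
peanut butter only: max(234/17, 18/1) = 18 servings → $10.80.
chickpeas only: max(234/63, 18/6) = 3.714 servings → $3.16.
quinoa only: max(234/24, 18/4) = 9.75 servings → $14.62.
peanut butter + chickpeas with both tight: 6.923 servings and 1.846 servings → $5.72.
peanut butter + quinoa with both tight: 11.45 servings and 1.636 servings → $9.33.
chickpeas + quinoa: the both-tight solution has a negative serving — not a feasible corner.
Cheapest feasible corner: $3.16.

$3.16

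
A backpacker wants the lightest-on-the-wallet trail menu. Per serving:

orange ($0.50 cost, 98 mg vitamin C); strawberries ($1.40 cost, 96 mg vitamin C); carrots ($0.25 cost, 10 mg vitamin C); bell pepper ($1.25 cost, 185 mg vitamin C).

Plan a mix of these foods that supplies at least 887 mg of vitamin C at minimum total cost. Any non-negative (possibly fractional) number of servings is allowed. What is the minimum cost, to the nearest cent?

$4.53

Cost per mg of vitamin C: orange $0.0051, bell pepper $0.0068, strawberries $0.0146, carrots $0.0250.
With no serving limits, use only orange: 887 mg / 98 mg = 9.051 servings × $0.50 = $4.53.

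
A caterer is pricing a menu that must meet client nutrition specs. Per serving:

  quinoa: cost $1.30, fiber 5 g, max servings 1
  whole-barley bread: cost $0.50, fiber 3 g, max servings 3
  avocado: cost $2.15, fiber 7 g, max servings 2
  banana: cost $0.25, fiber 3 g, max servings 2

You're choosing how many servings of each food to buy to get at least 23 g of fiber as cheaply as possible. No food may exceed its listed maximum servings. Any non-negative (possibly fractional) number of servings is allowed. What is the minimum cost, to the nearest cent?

$4.22

Cost per g of fiber: banana $0.0833, whole-barley bread $0.1667, quinoa $0.2600, avocado $0.3071.
Take 2 servings of banana: +6.0 g fiber for $0.50 (total $0.50, still need 17.0 g).
Take 3 servings of whole-barley bread: +9.0 g fiber for $1.50 (total $2.00, still need 8.0 g).
Take 1 serving of quinoa: +5.0 g fiber for $1.30 (total $3.30, still need 3.0 g).
Take 0.4286 servings of avocado: +3.0 g fiber for $0.92 (total $4.22, still need 0.0 g).
Greedy by cheapest-per-g is optimal for a single linear constraint, so the minimum cost is $4.22.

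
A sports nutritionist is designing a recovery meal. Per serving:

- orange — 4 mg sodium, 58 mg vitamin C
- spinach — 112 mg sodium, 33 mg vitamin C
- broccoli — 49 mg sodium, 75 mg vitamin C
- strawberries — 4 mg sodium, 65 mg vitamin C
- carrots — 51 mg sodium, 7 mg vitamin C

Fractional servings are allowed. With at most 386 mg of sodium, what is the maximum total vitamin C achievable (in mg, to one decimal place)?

6272.5 mg

Vitamin C per mg sodium: strawberries 16.25, orange 14.5, broccoli 1.531, spinach 0.2946, carrots 0.1373.
With no serving limits, spend the whole sodium allowance on strawberries: 386 mg / 4 mg × 65 mg = 6272.5 mg.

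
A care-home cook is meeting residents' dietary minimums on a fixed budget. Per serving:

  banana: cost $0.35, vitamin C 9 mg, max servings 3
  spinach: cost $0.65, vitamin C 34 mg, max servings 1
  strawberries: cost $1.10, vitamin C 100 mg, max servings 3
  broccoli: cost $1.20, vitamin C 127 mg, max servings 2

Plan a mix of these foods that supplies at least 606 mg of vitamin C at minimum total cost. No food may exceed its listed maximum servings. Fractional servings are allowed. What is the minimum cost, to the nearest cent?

$7.05

Cost per mg of vitamin C: broccoli $0.0094, strawberries $0.0110, spinach $0.0191, banana $0.0389.
Take 2 servings of broccoli: +254.0 mg vitamin C for $2.40 (total $2.40, still need 352.0 mg).
Take 3 servings of strawberries: +300.0 mg vitamin C for $3.30 (total $5.70, still need 52.0 mg).
Take 1 serving of spinach: +34.0 mg vitamin C for $0.65 (total $6.35, still need 18.0 mg).
Take 2 servings of banana: +18.0 mg vitamin C for $0.70 (total $7.05, still need 0.0 mg).
Greedy by cheapest-per-mg is optimal for a single linear constraint, so the minimum cost is $7.05.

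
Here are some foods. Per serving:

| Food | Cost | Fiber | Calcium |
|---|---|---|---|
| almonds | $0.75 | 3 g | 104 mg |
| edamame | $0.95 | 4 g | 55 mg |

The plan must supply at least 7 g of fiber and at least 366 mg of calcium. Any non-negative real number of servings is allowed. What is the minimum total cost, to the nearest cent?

For a min-cost LP with two ≥-constraints, a basic feasible solution has at most two positive variables.
almonds only: max(7/3, 366/104) = 3.519 servings → $2.64.
edamame only: max(7/4, 366/55) = 6.655 servings → $6.32.
almonds + edamame: intersection lies outside the first quadrant.
So the least-cost plan costs $2.64.

$2.64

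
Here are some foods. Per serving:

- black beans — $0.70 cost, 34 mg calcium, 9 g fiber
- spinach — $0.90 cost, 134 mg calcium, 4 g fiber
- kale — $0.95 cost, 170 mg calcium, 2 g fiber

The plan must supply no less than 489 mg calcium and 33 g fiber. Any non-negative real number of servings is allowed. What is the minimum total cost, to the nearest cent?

The cheapest plan sits at a corner of the feasible region — with two constraints it uses at most two foods.
black beans only: max(489/34, 33/9) = 14.38 servings → $10.07.
spinach only: max(489/134, 33/4) = 8.25 servings → $7.42.
kale only: max(489/170, 33/2) = 16.5 servings → $15.68.
black beans + spinach with both tight: 2.305 servings and 3.064 servings → $4.37.
black beans + kale with both tight: 3.168 servings and 2.243 servings → $4.35.
spinach + kale: intersection lies outside the first quadrant.
The minimum over all feasible corners is $4.35.

$4.35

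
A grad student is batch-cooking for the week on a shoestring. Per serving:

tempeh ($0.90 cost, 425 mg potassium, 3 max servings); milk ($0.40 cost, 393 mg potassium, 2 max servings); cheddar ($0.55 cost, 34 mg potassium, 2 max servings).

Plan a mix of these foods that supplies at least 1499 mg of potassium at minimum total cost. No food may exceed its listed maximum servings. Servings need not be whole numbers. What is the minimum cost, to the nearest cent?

Cost per mg of potassium: milk $0.0010, tempeh $0.0021, cheddar $0.0162.
Take 2 servings of milk: +786.0 mg potassium for $0.80 (total $0.80, still need 713.0 mg).
Take 1.678 servings of tempeh: +713.0 mg potassium for $1.51 (total $2.31, still need 0.0 mg).
Filling from the cheapest source first is optimal under one linear minimum: $2.31.

$2.31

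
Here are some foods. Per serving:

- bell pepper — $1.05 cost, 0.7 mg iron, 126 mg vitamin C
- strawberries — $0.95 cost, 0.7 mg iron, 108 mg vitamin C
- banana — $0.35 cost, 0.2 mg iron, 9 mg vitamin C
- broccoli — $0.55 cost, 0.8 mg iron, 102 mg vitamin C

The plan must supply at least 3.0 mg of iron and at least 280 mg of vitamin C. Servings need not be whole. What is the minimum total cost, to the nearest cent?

bell pepper only: max(3.0/0.7, 280/126) = 4.286 servings → $4.50.
strawberries only: max(3.0/0.7, 280/108) = 4.286 servings → $4.07.
banana only: max(3.0/0.2, 280/9) = 31.11 servings → $10.89.
broccoli only: max(3.0/0.8, 280/102) = 3.75 servings → $2.06.
bell pepper + strawberries with both targets exact would need a negative amount; discard.
bell pepper + banana with both tight: 1.534 servings and 9.63 servings → $4.98.
bell pepper + broccoli: intersection lies outside the first quadrant.
strawberries + banana with both tight: 1.895 servings and 8.366 servings → $4.73.
strawberries + broccoli with both targets exact would need a negative amount; discard.
banana + broccoli with both tight: 6.212 servings and 2.197 servings → $3.38.
The minimum over all feasible corners is $2.06.

$2.06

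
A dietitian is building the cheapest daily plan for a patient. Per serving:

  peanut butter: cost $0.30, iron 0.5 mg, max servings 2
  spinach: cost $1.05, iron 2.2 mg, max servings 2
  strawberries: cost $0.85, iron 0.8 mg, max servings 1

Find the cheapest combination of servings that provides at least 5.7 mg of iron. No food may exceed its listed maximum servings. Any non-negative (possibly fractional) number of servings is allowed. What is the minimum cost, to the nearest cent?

Cost per mg of iron: spinach $0.4773, peanut butter $0.6000, strawberries $1.0625.
Take 2 servings of spinach: +4.4 mg iron for $2.10 (total $2.10, still need 1.3 mg).
Take 2 servings of peanut butter: +1.0 mg iron for $0.60 (total $2.70, still need 0.3 mg).
Take 0.375 servings of strawberries: +0.3 mg iron for $0.32 (total $3.02, still need 0.0 mg).
Filling from the cheapest source first is optimal under one linear minimum: $3.02.

$3.02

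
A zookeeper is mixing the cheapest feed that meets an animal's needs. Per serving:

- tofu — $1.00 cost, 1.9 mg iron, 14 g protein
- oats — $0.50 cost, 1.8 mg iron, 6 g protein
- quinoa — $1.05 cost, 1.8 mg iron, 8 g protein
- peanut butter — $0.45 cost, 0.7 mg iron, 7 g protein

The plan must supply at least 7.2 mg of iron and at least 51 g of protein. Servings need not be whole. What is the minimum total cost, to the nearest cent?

$3.48

Minimising a linear cost over {iron ≥ 7.2, protein ≥ 51, servings ≥ 0} — the optimum is at a vertex, using one or two foods.
tofu only: max(7.2/1.9, 51/14) = 3.789 servings → $3.79.
oats only: max(7.2/1.8, 51/6) = 8.5 servings → $4.25.
quinoa only: max(7.2/1.8, 51/8) = 6.375 servings → $6.69.
peanut butter only: max(7.2/0.7, 51/7) = 10.29 servings → $4.63.
tofu + oats with both tight: 3.522 servings and 0.2826 servings → $3.66.
tofu + quinoa with both tight: 3.42 servings and 0.39 servings → $3.83.
tofu + peanut butter: intersection lies outside the first quadrant.
oats + quinoa: the both-tight solution has a negative serving — not a feasible corner.
oats + peanut butter with both tight: 1.75 servings and 5.786 servings → $3.48.
quinoa + peanut butter with both tight: 2.1 servings and 4.886 servings → $4.40.
So the least-cost plan costs $3.48.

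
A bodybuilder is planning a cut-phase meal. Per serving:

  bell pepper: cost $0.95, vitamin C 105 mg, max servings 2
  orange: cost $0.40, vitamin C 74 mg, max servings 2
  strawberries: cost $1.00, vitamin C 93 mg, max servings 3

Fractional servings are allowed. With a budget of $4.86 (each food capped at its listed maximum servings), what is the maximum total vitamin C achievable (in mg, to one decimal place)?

558.9 mg

Vitamin C per dollar: orange 185, bell pepper 110.5, strawberries 93.
Take 2 servings of orange: spends $0.80, +148.0 mg vitamin C (running total 148.0 mg).
Take 2 servings of bell pepper: spends $1.90, +210.0 mg vitamin C (running total 358.0 mg).
Take 2.16 servings of strawberries: spends $2.16, +200.9 mg vitamin C (running total 558.9 mg).
Filling greedily by vitamin C-per-dollar is optimal for one linear limit, giving 558.9 mg.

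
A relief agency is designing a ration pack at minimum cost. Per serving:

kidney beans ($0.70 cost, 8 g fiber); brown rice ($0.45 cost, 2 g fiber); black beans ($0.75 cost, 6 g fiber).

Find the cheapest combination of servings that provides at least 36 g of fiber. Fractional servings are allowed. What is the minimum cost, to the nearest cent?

Cost per g of fiber: kidney beans $0.0875, black beans $0.1250, brown rice $0.2250.
With no serving limits, use only kidney beans: 36 g / 8 g = 4.5 servings × $0.70 = $3.15.

$3.15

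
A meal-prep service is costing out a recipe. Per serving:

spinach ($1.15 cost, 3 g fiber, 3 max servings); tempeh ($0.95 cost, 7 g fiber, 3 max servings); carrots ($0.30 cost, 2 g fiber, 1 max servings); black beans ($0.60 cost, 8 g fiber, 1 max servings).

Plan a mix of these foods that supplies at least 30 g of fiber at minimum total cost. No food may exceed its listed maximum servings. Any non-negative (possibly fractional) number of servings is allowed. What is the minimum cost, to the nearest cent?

$3.60

Cost per g of fiber: black beans $0.0750, tempeh $0.1357, carrots $0.1500, spinach $0.3833.
Take 1 serving of black beans: +8.0 g fiber for $0.60 (total $0.60, still need 22.0 g).
Take 3 servings of tempeh: +21.0 g fiber for $2.85 (total $3.45, still need 1.0 g).
Take 0.5 servings of carrots: +1.0 g fiber for $0.15 (total $3.60, still need 0.0 g).
Filling from the cheapest source first is optimal under one linear minimum: $3.60.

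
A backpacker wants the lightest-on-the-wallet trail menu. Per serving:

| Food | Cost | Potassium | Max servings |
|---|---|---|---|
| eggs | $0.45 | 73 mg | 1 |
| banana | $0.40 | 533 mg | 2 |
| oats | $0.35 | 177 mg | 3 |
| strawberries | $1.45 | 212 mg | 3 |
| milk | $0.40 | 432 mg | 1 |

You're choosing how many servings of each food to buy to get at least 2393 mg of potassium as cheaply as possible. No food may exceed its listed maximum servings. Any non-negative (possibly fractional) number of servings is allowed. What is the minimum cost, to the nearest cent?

$4.69

Cost per mg of potassium: banana $0.0008, milk $0.0009, oats $0.0020, eggs $0.0062, strawberries $0.0068.
Take 2 servings of banana: +1066.0 mg potassium for $0.80 (total $0.80, still need 1327.0 mg).
Take 1 serving of milk: +432.0 mg potassium for $0.40 (total $1.20, still need 895.0 mg).
Take 3 servings of oats: +531.0 mg potassium for $1.05 (total $2.25, still need 364.0 mg).
Take 1 serving of eggs: +73.0 mg potassium for $0.45 (total $2.70, still need 291.0 mg).
Take 1.373 servings of strawberries: +291.0 mg potassium for $1.99 (total $4.69, still need 0.0 mg).
Greedy by cheapest-per-mg is optimal for a single linear constraint, so the minimum cost is $4.69.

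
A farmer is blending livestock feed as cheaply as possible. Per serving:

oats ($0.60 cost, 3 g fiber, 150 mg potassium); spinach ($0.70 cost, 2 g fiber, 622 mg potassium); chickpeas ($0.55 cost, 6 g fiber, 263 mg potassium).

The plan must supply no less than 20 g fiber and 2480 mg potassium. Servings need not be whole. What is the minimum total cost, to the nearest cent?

$3.38

For a min-cost LP with two ≥-constraints, a basic feasible solution has at most two positive variables.
oats only: max(20/3, 2480/150) = 16.53 servings → $9.92.
spinach only: max(20/2, 2480/622) = 10 servings → $7.00.
chickpeas only: max(20/6, 2480/263) = 9.43 servings → $5.19.
oats + spinach with both tight: 4.777 servings and 2.835 servings → $4.85.
oats + chickpeas: intersection lies outside the first quadrant.
spinach + chickpeas with both tight: 3.001 servings and 2.333 servings → $3.38.
The minimum over all feasible corners is $3.38.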